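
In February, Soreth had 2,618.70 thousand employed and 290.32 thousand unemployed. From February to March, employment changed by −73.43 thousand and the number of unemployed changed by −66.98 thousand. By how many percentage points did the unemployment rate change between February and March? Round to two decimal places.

The unemployment rate changed by −1.91 percentage points.

February: labor force = 2,618.70 + 290.32 = 2,909.02; u = 290.32/2,909.02 = 9.98%.
March: labor force = 2,545.27 + 223.34 = 2,768.61; u = 223.34/2,768.61 = 8.07%.
Change = 8.07% − 9.98% = −1.91 pp.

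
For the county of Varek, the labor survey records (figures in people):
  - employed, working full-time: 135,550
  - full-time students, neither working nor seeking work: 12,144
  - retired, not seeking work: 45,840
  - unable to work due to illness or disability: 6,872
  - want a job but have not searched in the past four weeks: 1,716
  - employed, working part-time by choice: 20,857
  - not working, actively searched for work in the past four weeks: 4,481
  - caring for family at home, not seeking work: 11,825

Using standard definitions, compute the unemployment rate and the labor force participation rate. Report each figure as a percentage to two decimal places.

Employed = 135,550 + 20,857 = 156,407.
Unemployed = 4,481.
Labor force = 156,407 + 4,481 = 160,888.
Not in labor force = 12,144 + 45,840 + 6,872 + 1,716 + 11,825 = 78,397 (those not working and not actively searching are outside the labor force — including those who want a job but have given up searching).
Civilian working-age population = 160,888 + 78,397 = 239,285.
Unemployment rate = 4,481 / 160,888 = 2.79%.
Labor force participation rate = 160,888 / 239,285 = 67.24%.

Unemployment rate ≈ 2.79%; labor force participation rate ≈ 67.24%.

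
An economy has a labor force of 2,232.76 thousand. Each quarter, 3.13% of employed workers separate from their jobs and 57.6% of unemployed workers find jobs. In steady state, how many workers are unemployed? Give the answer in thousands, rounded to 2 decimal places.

Steady-state unemployment rate u* = s/(s+f) = 3.13/(3.13+57.6) = 0.051540.
Unemployed = u* × labor force = 0.051540 × 2,232.76 ≈ 115.08 thousand.

About 115.08 thousand are unemployed in steady state.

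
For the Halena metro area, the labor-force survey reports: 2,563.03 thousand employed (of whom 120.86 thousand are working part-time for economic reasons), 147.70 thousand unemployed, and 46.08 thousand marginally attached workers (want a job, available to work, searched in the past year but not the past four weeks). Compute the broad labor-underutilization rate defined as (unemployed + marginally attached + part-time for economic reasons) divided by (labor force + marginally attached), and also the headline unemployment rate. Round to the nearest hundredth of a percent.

Broad underutilization rate ≈ 11.41%; headline unemployment rate ≈ 5.45%.

Labor force = 2,563.03 + 147.70 = 2,710.73 thousand.
Numerator = 147.70 + 46.08 + 120.86 = 314.64 thousand.
Denominator = 2,710.73 + 46.08 = 2,756.81 thousand.
Broad rate = 314.64 / 2,756.81 = 11.41%.
Headline unemployment rate = 147.70 / 2,710.73 = 5.45%.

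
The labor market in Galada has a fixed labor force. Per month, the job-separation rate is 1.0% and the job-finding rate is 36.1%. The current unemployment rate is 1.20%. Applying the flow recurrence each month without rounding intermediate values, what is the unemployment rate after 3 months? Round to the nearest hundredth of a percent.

Unemployment rate after three months ≈ 2.32%.

With a fixed labor force, u_{t+1} = u_t + s·(1−u_t) − f·u_t = u_t·(1−s−f) + s.
Here 1−s−f = 0.629 and s = 0.010.
u_1 = 0.012000 × 0.629 + 0.010 = 0.017548.
u_2 = 0.017548 × 0.629 + 0.010 = 0.021038.
u_3 = 0.021038 × 0.629 + 0.010 = 0.023233.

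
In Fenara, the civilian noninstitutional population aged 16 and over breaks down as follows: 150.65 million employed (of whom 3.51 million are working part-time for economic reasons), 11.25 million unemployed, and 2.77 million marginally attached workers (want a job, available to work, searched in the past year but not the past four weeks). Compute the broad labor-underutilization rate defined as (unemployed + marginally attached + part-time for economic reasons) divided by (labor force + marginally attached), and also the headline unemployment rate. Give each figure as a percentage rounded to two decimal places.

Broad underutilization rate ≈ 10.65%; headline unemployment rate ≈ 6.95%.

Labor force = 150.65 + 11.25 = 161.90 million.
Numerator = 11.25 + 2.77 + 3.51 = 17.53 million.
Denominator = 161.90 + 2.77 = 164.67 million.
Broad rate = 17.53 / 164.67 = 10.65%.
Headline unemployment rate = 11.25 / 161.90 = 6.95%.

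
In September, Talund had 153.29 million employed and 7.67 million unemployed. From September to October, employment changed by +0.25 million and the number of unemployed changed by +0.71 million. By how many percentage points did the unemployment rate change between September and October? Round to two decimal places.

September: labor force = 153.29 + 7.67 = 160.96; u = 7.67/160.96 = 4.77%.
October: labor force = 153.54 + 8.38 = 161.92; u = 8.38/161.92 = 5.18%.
Change = 5.18% − 4.77% = +0.41 pp.

The unemployment rate changed by +0.41 percentage points.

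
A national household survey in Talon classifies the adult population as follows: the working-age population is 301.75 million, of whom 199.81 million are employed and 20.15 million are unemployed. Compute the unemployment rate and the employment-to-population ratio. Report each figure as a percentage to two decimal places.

Unemployment rate ≈ 9.16%; employment-population ratio ≈ 66.22%.

Labor force = employed + unemployed = 199.81 + 20.15 = 219.96 million.
Unemployment rate = 20.15 / 219.96 = 9.16%.
Employment-population ratio = 199.81 / 301.75 = 66.22%.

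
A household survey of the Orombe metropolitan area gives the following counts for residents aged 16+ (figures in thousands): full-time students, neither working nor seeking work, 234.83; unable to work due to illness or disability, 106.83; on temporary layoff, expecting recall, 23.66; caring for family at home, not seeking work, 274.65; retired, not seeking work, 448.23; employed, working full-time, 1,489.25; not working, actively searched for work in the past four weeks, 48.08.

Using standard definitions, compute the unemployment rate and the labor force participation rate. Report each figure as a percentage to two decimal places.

Employed = 1,489.25 thousand.
Unemployed = 23.66 + 48.08 = 71.74 thousand (jobless and actively searching, or on temporary layoff).
Labor force = 1,489.25 + 71.74 = 1,560.99 thousand.
Not in labor force = 234.83 + 106.83 + 274.65 + 448.23 = 1,064.54 thousand (those not working and not actively searching are outside the labor force).
Civilian working-age population = 1,560.99 + 1,064.54 = 2,625.53 thousand.
Unemployment rate = 71.74 / 1,560.99 = 4.60%.
Labor force participation rate = 1,560.99 / 2,625.53 = 59.45%.

Unemployment rate ≈ 4.60%; labor force participation rate ≈ 59.45%.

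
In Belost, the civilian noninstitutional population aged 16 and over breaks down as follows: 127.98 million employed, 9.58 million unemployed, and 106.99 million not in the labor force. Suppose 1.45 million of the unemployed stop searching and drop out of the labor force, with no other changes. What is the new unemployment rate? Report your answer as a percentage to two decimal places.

Initially, labor force = 127.98 + 9.58 = 137.56 million, so u = 9.58/137.56 = 6.96%.
After the change, unemployed and labor force both fall by 1.45 → E = 127.98, U = 8.13, labor force = 136.11 million.
New unemployment rate = 8.13 / 136.11 = 5.97%.

New unemployment rate ≈ 5.97%.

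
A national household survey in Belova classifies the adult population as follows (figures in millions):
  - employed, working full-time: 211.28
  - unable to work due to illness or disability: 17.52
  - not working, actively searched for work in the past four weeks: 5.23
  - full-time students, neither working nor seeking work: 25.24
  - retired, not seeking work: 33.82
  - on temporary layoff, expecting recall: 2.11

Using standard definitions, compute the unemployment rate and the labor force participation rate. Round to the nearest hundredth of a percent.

Employed = 211.28 million.
Unemployed = 5.23 + 2.11 = 7.34 million (jobless and actively searching, or on temporary layoff).
Labor force = 211.28 + 7.34 = 218.62 million.
Not in labor force = 17.52 + 25.24 + 33.82 = 76.58 million (those not working and not actively searching are outside the labor force).
Civilian working-age population = 218.62 + 76.58 = 295.20 million.
Unemployment rate = 7.34 / 218.62 = 3.36%.
Labor force participation rate = 218.62 / 295.20 = 74.06%.

Unemployment rate ≈ 3.36%; labor force participation rate ≈ 74.06%.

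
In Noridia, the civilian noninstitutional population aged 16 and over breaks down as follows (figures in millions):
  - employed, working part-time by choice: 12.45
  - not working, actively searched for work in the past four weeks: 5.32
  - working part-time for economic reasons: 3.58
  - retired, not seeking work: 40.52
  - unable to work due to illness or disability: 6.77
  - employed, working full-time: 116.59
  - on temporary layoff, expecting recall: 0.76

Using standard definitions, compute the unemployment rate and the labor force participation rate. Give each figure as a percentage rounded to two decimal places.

Unemployment rate ≈ 4.38%; labor force participation rate ≈ 74.57%.

Employed = 12.45 + 3.58 + 116.59 = 132.62 million (anyone who worked, including part-time for economic reasons, counts as employed).
Unemployed = 5.32 + 0.76 = 6.08 million (jobless and actively searching, or on temporary layoff).
Labor force = 132.62 + 6.08 = 138.70 million.
Not in labor force = 40.52 + 6.77 = 47.29 million (those not working and not actively searching are outside the labor force).
Civilian working-age population = 138.70 + 47.29 = 185.99 million.
Unemployment rate = 6.08 / 138.70 = 4.38%.
Labor force participation rate = 138.70 / 185.99 = 74.57%.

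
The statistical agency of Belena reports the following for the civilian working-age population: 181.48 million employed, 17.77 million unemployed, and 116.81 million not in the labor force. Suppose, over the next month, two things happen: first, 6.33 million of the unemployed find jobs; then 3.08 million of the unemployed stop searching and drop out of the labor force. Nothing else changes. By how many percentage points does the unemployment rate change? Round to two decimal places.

The unemployment rate changes by −4.66 percentage points.

Initially, labor force = 181.48 + 17.77 = 199.25 million, so u = 17.77/199.25 = 8.92%.
After the first change, unemployed falls and employed rises by 6.33; labor force unchanged → E = 187.81, U = 11.44, labor force = 199.25 million.
After the second change, unemployed and labor force both fall by 3.08 → E = 187.81, U = 8.36, labor force = 196.17 million.
New unemployment rate = 8.36 / 196.17 = 4.26%.
Change = 4.26% − 8.92% = −4.66 percentage points.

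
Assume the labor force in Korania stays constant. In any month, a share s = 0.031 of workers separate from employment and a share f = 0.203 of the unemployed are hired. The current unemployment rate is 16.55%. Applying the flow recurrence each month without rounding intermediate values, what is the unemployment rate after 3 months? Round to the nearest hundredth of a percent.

Unemployment rate after three months ≈ 14.73%.

With a fixed labor force, u_{t+1} = u_t + s·(1−u_t) − f·u_t = u_t·(1−s−f) + s.
Here 1−s−f = 0.766 and s = 0.031.
u_1 = 0.165500 × 0.766 + 0.031 = 0.157773.
u_2 = 0.157773 × 0.766 + 0.031 = 0.151854.
u_3 = 0.151854 × 0.766 + 0.031 = 0.147320.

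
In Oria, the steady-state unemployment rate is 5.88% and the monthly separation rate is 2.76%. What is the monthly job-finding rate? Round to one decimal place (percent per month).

Job-finding rate ≈ 44.2% per month.

From u* = s/(s+f): f = s·(1−u)/u.
f = 2.76 × (1 − 0.0588) / 0.0588 = 2.5977 / 0.0588 ≈ 44.2% per month.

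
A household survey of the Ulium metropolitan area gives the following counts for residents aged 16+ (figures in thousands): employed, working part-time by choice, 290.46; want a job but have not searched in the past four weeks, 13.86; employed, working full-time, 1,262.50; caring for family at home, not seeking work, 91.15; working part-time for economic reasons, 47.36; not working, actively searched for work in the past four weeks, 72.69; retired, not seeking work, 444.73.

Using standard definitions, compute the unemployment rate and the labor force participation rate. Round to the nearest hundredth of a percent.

Unemployment rate ≈ 4.34%; labor force participation rate ≈ 75.27%.

Employed = 290.46 + 1,262.50 + 47.36 = 1,600.32 thousand (anyone who worked, including part-time for economic reasons, counts as employed).
Unemployed = 72.69 thousand.
Labor force = 1,600.32 + 72.69 = 1,673.01 thousand.
Not in labor force = 13.86 + 91.15 + 444.73 = 549.74 thousand (those not working and not actively searching are outside the labor force — including those who want a job but have given up searching).
Civilian working-age population = 1,673.01 + 549.74 = 2,222.75 thousand.
Unemployment rate = 72.69 / 1,673.01 = 4.34%.
Labor force participation rate = 1,673.01 / 2,222.75 = 75.27%.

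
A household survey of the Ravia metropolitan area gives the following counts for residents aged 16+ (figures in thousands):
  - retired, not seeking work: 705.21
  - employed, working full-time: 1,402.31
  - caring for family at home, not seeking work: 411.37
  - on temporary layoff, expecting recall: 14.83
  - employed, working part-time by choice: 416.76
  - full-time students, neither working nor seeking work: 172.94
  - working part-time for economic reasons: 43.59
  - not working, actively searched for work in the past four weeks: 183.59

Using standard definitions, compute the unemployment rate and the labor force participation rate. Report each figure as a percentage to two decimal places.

Unemployment rate ≈ 9.63%; labor force participation rate ≈ 61.51%.

Employed = 1,402.31 + 416.76 + 43.59 = 1,862.66 thousand (anyone who worked, including part-time for economic reasons, counts as employed).
Unemployed = 14.83 + 183.59 = 198.42 thousand (jobless and actively searching, or on temporary layoff).
Labor force = 1,862.66 + 198.42 = 2,061.08 thousand.
Not in labor force = 705.21 + 411.37 + 172.94 = 1,289.52 thousand (those not working and not actively searching are outside the labor force).
Civilian working-age population = 2,061.08 + 1,289.52 = 3,350.60 thousand.
Unemployment rate = 198.42 / 2,061.08 = 9.63%.
Labor force participation rate = 2,061.08 / 3,350.60 = 61.51%.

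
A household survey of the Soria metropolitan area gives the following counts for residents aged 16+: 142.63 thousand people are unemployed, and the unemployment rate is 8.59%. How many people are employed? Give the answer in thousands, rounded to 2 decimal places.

Labor force = U / u = 142.63 / 0.0859 ≈ 1,660.42 thousand.
Employed = labor force − unemployed = 1,660.42 − 142.63 = 1,517.79 thousand.

About 1,517.79 thousand are employed.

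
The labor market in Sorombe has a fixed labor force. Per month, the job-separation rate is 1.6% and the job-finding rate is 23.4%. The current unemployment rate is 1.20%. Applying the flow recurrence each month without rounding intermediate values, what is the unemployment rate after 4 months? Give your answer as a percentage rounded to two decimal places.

With a fixed labor force, u_{t+1} = u_t + s·(1−u_t) − f·u_t = u_t·(1−s−f) + s.
Here 1−s−f = 0.750 and s = 0.016.
u_1 = 0.012000 × 0.750 + 0.016 = 0.025000.
u_2 = 0.025000 × 0.750 + 0.016 = 0.034750.
u_3 = 0.034750 × 0.750 + 0.016 = 0.042063.
u_4 = 0.042063 × 0.750 + 0.016 = 0.047547.

Unemployment rate after four months ≈ 4.75%.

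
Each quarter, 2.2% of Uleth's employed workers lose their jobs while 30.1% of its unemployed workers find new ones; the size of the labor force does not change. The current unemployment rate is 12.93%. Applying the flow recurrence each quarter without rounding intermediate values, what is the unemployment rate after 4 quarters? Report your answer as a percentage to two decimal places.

With a fixed labor force, u_{t+1} = u_t + s·(1−u_t) − f·u_t = u_t·(1−s−f) + s.
Here 1−s−f = 0.677 and s = 0.022.
u_1 = 0.129300 × 0.677 + 0.022 = 0.109536.
u_2 = 0.109536 × 0.677 + 0.022 = 0.096156.
u_3 = 0.096156 × 0.677 + 0.022 = 0.087098.
u_4 = 0.087098 × 0.677 + 0.022 = 0.080965.

Unemployment rate after four quarters ≈ 8.10%.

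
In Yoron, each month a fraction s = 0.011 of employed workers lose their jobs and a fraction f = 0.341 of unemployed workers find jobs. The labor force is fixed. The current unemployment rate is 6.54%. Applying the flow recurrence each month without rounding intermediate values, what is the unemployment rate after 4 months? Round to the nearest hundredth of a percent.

With a fixed labor force, u_{t+1} = u_t + s·(1−u_t) − f·u_t = u_t·(1−s−f) + s.
Here 1−s−f = 0.648 and s = 0.011.
u_1 = 0.065400 × 0.648 + 0.011 = 0.053379.
u_2 = 0.053379 × 0.648 + 0.011 = 0.045590.
u_3 = 0.045590 × 0.648 + 0.011 = 0.040542.
u_4 = 0.040542 × 0.648 + 0.011 = 0.037271.

Unemployment rate after four months ≈ 3.73%.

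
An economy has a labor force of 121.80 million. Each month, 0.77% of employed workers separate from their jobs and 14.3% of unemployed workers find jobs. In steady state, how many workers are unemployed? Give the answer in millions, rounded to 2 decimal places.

Steady-state unemployment rate u* = s/(s+f) = 0.77/(0.77+14.3) = 0.051095.
Unemployed = u* × labor force = 0.051095 × 121.80 ≈ 6.22 million.

About 6.22 million are unemployed in steady state.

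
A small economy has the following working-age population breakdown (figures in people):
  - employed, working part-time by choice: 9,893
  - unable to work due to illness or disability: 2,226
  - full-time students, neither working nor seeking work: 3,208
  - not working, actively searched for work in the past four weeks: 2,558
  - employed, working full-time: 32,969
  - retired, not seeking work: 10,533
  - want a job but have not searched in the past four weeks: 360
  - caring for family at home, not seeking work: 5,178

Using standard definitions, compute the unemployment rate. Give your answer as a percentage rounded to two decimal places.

Unemployment rate ≈ 5.63%.

Employed = 9,893 + 32,969 = 42,862.
Unemployed = 2,558.
Labor force = 42,862 + 2,558 = 45,420.
Unemployment rate = 2,558 / 45,420 = 5.63%.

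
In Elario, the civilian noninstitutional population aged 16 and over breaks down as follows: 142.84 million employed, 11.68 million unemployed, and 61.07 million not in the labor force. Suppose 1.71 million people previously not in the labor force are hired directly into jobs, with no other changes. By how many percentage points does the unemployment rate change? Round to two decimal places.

The unemployment rate changes by −0.08 percentage points.

Initially, labor force = 142.84 + 11.68 = 154.52 million, so u = 11.68/154.52 = 7.56%.
After the change, employed and labor force both rise by 1.71; unemployed unchanged → E = 144.55, U = 11.68, labor force = 156.23 million.
New unemployment rate = 11.68 / 156.23 = 7.48%.
Change = 7.48% − 7.56% = −0.08 percentage points.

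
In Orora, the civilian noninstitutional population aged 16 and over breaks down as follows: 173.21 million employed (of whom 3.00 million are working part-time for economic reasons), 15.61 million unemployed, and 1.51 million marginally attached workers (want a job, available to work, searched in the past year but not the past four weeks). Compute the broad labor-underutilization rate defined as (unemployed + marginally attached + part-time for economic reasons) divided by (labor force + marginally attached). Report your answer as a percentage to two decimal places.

Broad underutilization rate ≈ 10.57%.

Labor force = 173.21 + 15.61 = 188.82 million.
Numerator = 15.61 + 1.51 + 3.00 = 20.12 million.
Denominator = 188.82 + 1.51 = 190.33 million.
Broad rate = 20.12 / 190.33 = 10.57%.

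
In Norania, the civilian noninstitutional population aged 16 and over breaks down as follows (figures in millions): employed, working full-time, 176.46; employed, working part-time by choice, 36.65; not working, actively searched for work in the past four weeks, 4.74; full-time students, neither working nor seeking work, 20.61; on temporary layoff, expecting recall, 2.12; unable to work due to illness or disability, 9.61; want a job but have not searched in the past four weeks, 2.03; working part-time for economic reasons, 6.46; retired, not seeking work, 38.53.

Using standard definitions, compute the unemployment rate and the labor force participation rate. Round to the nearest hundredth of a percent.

Employed = 176.46 + 36.65 + 6.46 = 219.57 million (anyone who worked, including part-time for economic reasons, counts as employed).
Unemployed = 4.74 + 2.12 = 6.86 million (jobless and actively searching, or on temporary layoff).
Labor force = 219.57 + 6.86 = 226.43 million.
Not in labor force = 20.61 + 9.61 + 2.03 + 38.53 = 70.78 million (those not working and not actively searching are outside the labor force — including those who want a job but have given up searching).
Civilian working-age population = 226.43 + 70.78 = 297.21 million.
Unemployment rate = 6.86 / 226.43 = 3.03%.
Labor force participation rate = 226.43 / 297.21 = 76.19%.

Unemployment rate ≈ 3.03%; labor force participation rate ≈ 76.19%.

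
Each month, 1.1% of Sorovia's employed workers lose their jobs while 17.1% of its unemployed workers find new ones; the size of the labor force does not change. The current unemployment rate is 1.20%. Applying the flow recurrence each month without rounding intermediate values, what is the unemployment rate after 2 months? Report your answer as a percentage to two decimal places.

With a fixed labor force, u_{t+1} = u_t + s·(1−u_t) − f·u_t = u_t·(1−s−f) + s.
Here 1−s−f = 0.818 and s = 0.011.
u_1 = 0.012000 × 0.818 + 0.011 = 0.020816.
u_2 = 0.020816 × 0.818 + 0.011 = 0.028027.

Unemployment rate after two months ≈ 2.80%.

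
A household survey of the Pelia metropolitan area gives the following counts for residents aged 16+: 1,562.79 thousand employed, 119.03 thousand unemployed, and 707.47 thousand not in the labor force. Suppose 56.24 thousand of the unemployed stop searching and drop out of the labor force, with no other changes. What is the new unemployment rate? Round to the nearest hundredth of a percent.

Initially, labor force = 1,562.79 + 119.03 = 1,681.82 thousand, so u = 119.03/1,681.82 = 7.08%.
After the change, unemployed and labor force both fall by 56.24 → E = 1,562.79, U = 62.79, labor force = 1,625.58 thousand.
New unemployment rate = 62.79 / 1,625.58 = 3.86%.

New unemployment rate ≈ 3.86%.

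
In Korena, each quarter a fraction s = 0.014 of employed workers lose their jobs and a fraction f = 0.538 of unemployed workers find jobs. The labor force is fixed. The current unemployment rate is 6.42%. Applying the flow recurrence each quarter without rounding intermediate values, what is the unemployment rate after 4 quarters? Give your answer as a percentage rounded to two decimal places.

With a fixed labor force, u_{t+1} = u_t + s·(1−u_t) − f·u_t = u_t·(1−s−f) + s.
Here 1−s−f = 0.448 and s = 0.014.
u_1 = 0.064200 × 0.448 + 0.014 = 0.042762.
u_2 = 0.042762 × 0.448 + 0.014 = 0.033157.
u_3 = 0.033157 × 0.448 + 0.014 = 0.028854.
u_4 = 0.028854 × 0.448 + 0.014 = 0.026927.

Unemployment rate after four quarters ≈ 2.69%.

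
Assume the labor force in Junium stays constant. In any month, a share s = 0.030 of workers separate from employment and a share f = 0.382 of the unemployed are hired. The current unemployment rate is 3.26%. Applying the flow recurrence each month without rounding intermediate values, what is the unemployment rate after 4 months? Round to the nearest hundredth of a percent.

With a fixed labor force, u_{t+1} = u_t + s·(1−u_t) − f·u_t = u_t·(1−s−f) + s.
Here 1−s−f = 0.588 and s = 0.030.
u_1 = 0.032600 × 0.588 + 0.030 = 0.049169.
u_2 = 0.049169 × 0.588 + 0.030 = 0.058911.
u_3 = 0.058911 × 0.588 + 0.030 = 0.064640.
u_4 = 0.064640 × 0.588 + 0.030 = 0.068008.

Unemployment rate after four months ≈ 6.80%.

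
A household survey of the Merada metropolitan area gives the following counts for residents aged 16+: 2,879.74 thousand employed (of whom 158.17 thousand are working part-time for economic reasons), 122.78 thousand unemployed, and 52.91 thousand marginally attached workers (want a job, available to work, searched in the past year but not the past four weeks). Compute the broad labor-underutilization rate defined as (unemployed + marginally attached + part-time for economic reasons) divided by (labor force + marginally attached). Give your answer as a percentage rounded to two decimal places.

Broad underutilization rate ≈ 10.93%.

Labor force = 2,879.74 + 122.78 = 3,002.52 thousand.
Numerator = 122.78 + 52.91 + 158.17 = 333.86 thousand.
Denominator = 3,002.52 + 52.91 = 3,055.43 thousand.
Broad rate = 333.86 / 3,055.43 = 10.93%.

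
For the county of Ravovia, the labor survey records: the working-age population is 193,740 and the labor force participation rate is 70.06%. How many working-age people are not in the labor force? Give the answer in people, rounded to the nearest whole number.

About 58,006 are not in the labor force.

Share not in the labor force = 1 − 0.7006 = 0.2994.
Not in labor force = 0.2994 × 193,740 ≈ 58,006.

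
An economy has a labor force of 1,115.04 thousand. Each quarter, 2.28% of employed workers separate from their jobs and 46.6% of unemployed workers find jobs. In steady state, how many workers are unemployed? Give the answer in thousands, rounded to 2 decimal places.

Steady-state unemployment rate u* = s/(s+f) = 2.28/(2.28+46.6) = 0.046645.
Unemployed = u* × labor force = 0.046645 × 1,115.04 ≈ 52.01 thousand.

About 52.01 thousand are unemployed in steady state.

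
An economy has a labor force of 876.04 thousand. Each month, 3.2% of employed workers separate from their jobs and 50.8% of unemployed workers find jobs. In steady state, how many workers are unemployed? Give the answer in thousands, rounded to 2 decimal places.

Steady-state unemployment rate u* = s/(s+f) = 3.2/(3.2+50.8) = 0.059259.
Unemployed = u* × labor force = 0.059259 × 876.04 ≈ 51.91 thousand.

About 51.91 thousand are unemployed in steady state.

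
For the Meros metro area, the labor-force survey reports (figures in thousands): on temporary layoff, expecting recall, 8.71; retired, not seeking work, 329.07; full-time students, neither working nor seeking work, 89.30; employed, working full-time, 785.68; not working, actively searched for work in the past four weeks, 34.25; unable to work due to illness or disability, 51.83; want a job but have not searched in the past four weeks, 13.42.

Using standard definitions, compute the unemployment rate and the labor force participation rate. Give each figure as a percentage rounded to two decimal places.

Unemployment rate ≈ 5.18%; labor force participation rate ≈ 63.15%.

Employed = 785.68 thousand.
Unemployed = 8.71 + 34.25 = 42.96 thousand (jobless and actively searching, or on temporary layoff).
Labor force = 785.68 + 42.96 = 828.64 thousand.
Not in labor force = 329.07 + 89.30 + 51.83 + 13.42 = 483.62 thousand (those not working and not actively searching are outside the labor force — including those who want a job but have given up searching).
Civilian working-age population = 828.64 + 483.62 = 1,312.26 thousand.
Unemployment rate = 42.96 / 828.64 = 5.18%.
Labor force participation rate = 828.64 / 1,312.26 = 63.15%.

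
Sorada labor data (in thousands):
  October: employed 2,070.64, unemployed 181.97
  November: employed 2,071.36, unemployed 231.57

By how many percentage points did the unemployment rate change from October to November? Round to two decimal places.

The unemployment rate changed by +1.98 percentage points.

October: labor force = 2,070.64 + 181.97 = 2,252.61; u = 181.97/2,252.61 = 8.08%.
November: labor force = 2,071.36 + 231.57 = 2,302.93; u = 231.57/2,302.93 = 10.06%.
Change = 10.06% − 8.08% = +1.98 pp.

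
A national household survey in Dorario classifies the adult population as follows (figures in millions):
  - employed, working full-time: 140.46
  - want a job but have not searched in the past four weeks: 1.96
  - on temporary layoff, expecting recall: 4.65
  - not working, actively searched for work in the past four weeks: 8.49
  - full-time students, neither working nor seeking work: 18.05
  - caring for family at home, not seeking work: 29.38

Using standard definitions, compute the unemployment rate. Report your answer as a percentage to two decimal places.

Employed = 140.46 million.
Unemployed = 4.65 + 8.49 = 13.14 million (jobless and actively searching, or on temporary layoff).
Labor force = 140.46 + 13.14 = 153.60 million.
Unemployment rate = 13.14 / 153.60 = 8.55%.

Unemployment rate ≈ 8.55%.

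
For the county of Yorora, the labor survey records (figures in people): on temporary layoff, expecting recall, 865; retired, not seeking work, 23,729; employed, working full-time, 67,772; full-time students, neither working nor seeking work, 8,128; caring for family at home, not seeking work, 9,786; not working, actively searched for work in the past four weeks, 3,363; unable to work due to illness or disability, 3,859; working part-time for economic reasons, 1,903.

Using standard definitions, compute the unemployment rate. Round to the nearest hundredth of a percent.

Employed = 67,772 + 1,903 = 69,675 (anyone who worked, including part-time for economic reasons, counts as employed).
Unemployed = 865 + 3,363 = 4,228 (jobless and actively searching, or on temporary layoff).
Labor force = 69,675 + 4,228 = 73,903.
Unemployment rate = 4,228 / 73,903 = 5.72%.

Unemployment rate ≈ 5.72%.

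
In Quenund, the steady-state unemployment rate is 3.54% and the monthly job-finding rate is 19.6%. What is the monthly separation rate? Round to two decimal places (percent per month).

Separation rate ≈ 0.72% per month.

From u* = s/(s+f): s = u·f/(1−u).
s = 0.0354 × 19.6 / (1 − 0.0354) = 0.6938 / 0.9646 ≈ 0.72% per month.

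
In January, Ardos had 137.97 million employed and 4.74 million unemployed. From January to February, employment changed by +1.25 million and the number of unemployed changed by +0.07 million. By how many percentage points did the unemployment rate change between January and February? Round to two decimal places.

January: labor force = 137.97 + 4.74 = 142.71; u = 4.74/142.71 = 3.32%.
February: labor force = 139.22 + 4.81 = 144.03; u = 4.81/144.03 = 3.34%.
Change = 3.34% − 3.32% = +0.02 pp.

The unemployment rate changed by +0.02 percentage points.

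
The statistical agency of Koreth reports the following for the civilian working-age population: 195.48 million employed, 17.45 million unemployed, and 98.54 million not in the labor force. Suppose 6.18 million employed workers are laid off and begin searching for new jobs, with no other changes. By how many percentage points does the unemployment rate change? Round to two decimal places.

The unemployment rate changes by +2.90 percentage points.

Initially, labor force = 195.48 + 17.45 = 212.93 million, so u = 17.45/212.93 = 8.20%.
After the change, employed falls and unemployed rises by 6.18; labor force unchanged → E = 189.30, U = 23.63, labor force = 212.93 million.
New unemployment rate = 23.63 / 212.93 = 11.10%.
Change = 11.10% − 8.20% = +2.90 percentage points.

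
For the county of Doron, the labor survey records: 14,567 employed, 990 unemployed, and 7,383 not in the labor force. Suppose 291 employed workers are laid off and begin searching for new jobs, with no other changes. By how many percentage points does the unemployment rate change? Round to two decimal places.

The unemployment rate changes by +1.87 percentage points.

Initially, labor force = 14,567 + 990 = 15,557, so u = 990/15,557 = 6.36%.
After the change, employed falls and unemployed rises by 291; labor force unchanged → E = 14,276, U = 1,281, labor force = 15,557.
New unemployment rate = 1,281 / 15,557 = 8.23%.
Change = 8.23% − 6.36% = +1.87 percentage points.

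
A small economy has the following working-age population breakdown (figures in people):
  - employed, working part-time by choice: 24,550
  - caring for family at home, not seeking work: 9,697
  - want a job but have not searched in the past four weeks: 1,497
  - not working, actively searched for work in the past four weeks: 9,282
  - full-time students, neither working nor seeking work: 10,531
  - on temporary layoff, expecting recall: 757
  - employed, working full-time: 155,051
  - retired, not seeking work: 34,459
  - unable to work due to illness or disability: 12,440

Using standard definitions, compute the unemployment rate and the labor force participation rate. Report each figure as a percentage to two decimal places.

Employed = 24,550 + 155,051 = 179,601.
Unemployed = 9,282 + 757 = 10,039 (jobless and actively searching, or on temporary layoff).
Labor force = 179,601 + 10,039 = 189,640.
Not in labor force = 9,697 + 1,497 + 10,531 + 34,459 + 12,440 = 68,624 (those not working and not actively searching are outside the labor force — including those who want a job but have given up searching).
Civilian working-age population = 189,640 + 68,624 = 258,264.
Unemployment rate = 10,039 / 189,640 = 5.29%.
Labor force participation rate = 189,640 / 258,264 = 73.43%.

Unemployment rate ≈ 5.29%; labor force participation rate ≈ 73.43%.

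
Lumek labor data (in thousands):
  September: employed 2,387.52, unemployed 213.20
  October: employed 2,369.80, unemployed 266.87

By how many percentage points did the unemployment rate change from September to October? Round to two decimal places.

The unemployment rate changed by +1.92 percentage points.

September: labor force = 2,387.52 + 213.20 = 2,600.72; u = 213.20/2,600.72 = 8.20%.
October: labor force = 2,369.80 + 266.87 = 2,636.67; u = 266.87/2,636.67 = 10.12%.
Change = 10.12% − 8.20% = +1.92 pp.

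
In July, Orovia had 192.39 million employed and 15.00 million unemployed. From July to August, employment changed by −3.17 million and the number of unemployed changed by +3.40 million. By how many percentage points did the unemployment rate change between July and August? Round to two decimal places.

The unemployment rate changed by +1.63 percentage points.

July: labor force = 192.39 + 15.00 = 207.39; u = 15.00/207.39 = 7.23%.
August: labor force = 189.22 + 18.40 = 207.62; u = 18.40/207.62 = 8.86%.
Change = 8.86% − 7.23% = +1.63 pp.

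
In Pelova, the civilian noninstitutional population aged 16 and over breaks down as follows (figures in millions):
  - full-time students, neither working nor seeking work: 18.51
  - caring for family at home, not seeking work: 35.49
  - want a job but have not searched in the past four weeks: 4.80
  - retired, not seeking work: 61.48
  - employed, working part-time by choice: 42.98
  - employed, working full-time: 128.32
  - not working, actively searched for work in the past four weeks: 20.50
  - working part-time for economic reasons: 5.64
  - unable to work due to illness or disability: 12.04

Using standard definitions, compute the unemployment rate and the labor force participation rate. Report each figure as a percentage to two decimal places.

Employed = 42.98 + 128.32 + 5.64 = 176.94 million (anyone who worked, including part-time for economic reasons, counts as employed).
Unemployed = 20.50 million.
Labor force = 176.94 + 20.50 = 197.44 million.
Not in labor force = 18.51 + 35.49 + 4.80 + 61.48 + 12.04 = 132.32 million (those not working and not actively searching are outside the labor force — including those who want a job but have given up searching).
Civilian working-age population = 197.44 + 132.32 = 329.76 million.
Unemployment rate = 20.50 / 197.44 = 10.38%.
Labor force participation rate = 197.44 / 329.76 = 59.87%.

Unemployment rate ≈ 10.38%; labor force participation rate ≈ 59.87%.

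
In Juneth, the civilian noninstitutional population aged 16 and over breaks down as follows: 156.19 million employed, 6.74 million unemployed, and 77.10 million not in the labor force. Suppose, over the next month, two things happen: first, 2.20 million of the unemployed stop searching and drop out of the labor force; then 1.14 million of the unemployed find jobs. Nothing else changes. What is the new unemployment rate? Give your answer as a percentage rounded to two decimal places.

Initially, labor force = 156.19 + 6.74 = 162.93 million, so u = 6.74/162.93 = 4.14%.
After the first change, unemployed and labor force both fall by 2.20 → E = 156.19, U = 4.54, labor force = 160.73 million.
After the second change, unemployed falls and employed rises by 1.14; labor force unchanged → E = 157.33, U = 3.40, labor force = 160.73 million.
New unemployment rate = 3.40 / 160.73 = 2.12%.

New unemployment rate ≈ 2.12%.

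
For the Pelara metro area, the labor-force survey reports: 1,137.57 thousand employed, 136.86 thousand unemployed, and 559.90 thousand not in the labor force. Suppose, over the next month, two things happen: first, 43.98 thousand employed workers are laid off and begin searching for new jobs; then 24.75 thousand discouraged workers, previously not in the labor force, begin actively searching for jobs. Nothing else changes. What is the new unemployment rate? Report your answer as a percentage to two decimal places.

New unemployment rate ≈ 15.82%.

Initially, labor force = 1,137.57 + 136.86 = 1,274.43 thousand, so u = 136.86/1,274.43 = 10.74%.
After the first change, employed falls and unemployed rises by 43.98; labor force unchanged → E = 1,093.59, U = 180.84, labor force = 1,274.43 thousand.
After the second change, unemployed and labor force both rise by 24.75 → E = 1,093.59, U = 205.59, labor force = 1,299.18 thousand.
New unemployment rate = 205.59 / 1,299.18 = 15.82%.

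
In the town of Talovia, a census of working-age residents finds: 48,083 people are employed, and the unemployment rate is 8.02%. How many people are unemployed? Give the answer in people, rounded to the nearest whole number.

About 4,192 are unemployed.

Let U be the number unemployed. The labor force is E + U, and U/(E+U) = 0.0802.
So U = 0.0802 × 48,083 / (1 − 0.0802) = 3856.26 / 0.9198 ≈ 4,192.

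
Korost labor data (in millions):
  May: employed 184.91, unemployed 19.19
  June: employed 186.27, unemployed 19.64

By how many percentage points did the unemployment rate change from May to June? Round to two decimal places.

May: labor force = 184.91 + 19.19 = 204.10; u = 19.19/204.10 = 9.40%.
June: labor force = 186.27 + 19.64 = 205.91; u = 19.64/205.91 = 9.54%.
Change = 9.54% − 9.40% = +0.14 pp.

The unemployment rate changed by +0.14 percentage points.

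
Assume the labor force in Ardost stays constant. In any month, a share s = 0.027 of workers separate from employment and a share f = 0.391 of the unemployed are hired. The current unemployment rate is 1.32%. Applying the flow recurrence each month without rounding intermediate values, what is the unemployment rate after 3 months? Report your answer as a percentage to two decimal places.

Unemployment rate after three months ≈ 5.45%.

With a fixed labor force, u_{t+1} = u_t + s·(1−u_t) − f·u_t = u_t·(1−s−f) + s.
Here 1−s−f = 0.582 and s = 0.027.
u_1 = 0.013200 × 0.582 + 0.027 = 0.034682.
u_2 = 0.034682 × 0.582 + 0.027 = 0.047185.
u_3 = 0.047185 × 0.582 + 0.027 = 0.054462.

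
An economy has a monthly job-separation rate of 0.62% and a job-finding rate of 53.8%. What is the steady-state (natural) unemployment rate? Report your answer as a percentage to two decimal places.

Steady-state unemployment rate ≈ 1.14%.

At steady state the flows balance: s·E = f·U, so U/(E+U) = s/(s+f).
u* = 0.62 / (0.62 + 53.8) = 0.62 / 54.42 = 1.14%.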